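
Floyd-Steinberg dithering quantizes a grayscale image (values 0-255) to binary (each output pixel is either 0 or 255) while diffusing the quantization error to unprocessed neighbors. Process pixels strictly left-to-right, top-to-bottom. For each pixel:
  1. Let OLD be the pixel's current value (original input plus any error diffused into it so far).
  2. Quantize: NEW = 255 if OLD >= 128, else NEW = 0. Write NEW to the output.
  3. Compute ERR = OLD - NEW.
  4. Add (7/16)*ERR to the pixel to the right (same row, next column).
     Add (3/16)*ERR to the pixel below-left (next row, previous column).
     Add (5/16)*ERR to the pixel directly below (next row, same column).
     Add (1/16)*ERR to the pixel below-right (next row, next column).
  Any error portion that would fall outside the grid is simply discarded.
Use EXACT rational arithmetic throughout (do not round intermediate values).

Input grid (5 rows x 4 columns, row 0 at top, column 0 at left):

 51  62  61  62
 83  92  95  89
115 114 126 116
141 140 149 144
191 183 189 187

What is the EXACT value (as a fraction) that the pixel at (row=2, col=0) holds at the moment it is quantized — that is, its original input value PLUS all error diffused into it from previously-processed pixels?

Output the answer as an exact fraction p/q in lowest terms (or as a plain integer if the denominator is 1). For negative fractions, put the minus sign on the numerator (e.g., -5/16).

(0,0): OLD=51 → NEW=0, ERR=51
(0,1): OLD=1349/16 → NEW=0, ERR=1349/16
(0,2): OLD=25059/256 → NEW=0, ERR=25059/256
(0,3): OLD=429365/4096 → NEW=0, ERR=429365/4096
(1,0): OLD=29375/256 → NEW=0, ERR=29375/256
(1,1): OLD=389305/2048 → NEW=255, ERR=-132935/2048
(1,2): OLD=8002989/65536 → NEW=0, ERR=8002989/65536
(1,3): OLD=190108491/1048576 → NEW=255, ERR=-77278389/1048576
(2,0): OLD=4544515/32768 → NEW=255, ERR=-3811325/32768
Target (2,0): original=115, with diffused error = 4544515/32768

Answer: 4544515/32768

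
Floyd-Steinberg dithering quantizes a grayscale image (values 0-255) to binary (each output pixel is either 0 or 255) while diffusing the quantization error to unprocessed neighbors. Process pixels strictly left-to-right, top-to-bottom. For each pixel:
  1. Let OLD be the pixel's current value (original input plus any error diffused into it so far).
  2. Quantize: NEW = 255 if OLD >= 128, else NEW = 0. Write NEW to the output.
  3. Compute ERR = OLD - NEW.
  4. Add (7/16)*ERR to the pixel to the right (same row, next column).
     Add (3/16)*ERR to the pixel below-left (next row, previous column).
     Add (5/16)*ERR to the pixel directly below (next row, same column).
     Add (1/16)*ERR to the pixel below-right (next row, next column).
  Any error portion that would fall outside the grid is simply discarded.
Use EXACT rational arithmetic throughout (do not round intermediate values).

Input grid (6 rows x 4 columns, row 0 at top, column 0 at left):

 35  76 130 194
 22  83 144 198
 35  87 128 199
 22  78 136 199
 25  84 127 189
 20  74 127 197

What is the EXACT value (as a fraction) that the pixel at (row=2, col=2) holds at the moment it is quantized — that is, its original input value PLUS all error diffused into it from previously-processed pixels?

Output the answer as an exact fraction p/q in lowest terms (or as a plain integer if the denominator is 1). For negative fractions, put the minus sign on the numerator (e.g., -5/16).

Answer: 162328741/2097152

Derivation:
(0,0): OLD=35 → NEW=0, ERR=35
(0,1): OLD=1461/16 → NEW=0, ERR=1461/16
(0,2): OLD=43507/256 → NEW=255, ERR=-21773/256
(0,3): OLD=642213/4096 → NEW=255, ERR=-402267/4096
(1,0): OLD=12815/256 → NEW=0, ERR=12815/256
(1,1): OLD=245097/2048 → NEW=0, ERR=245097/2048
(1,2): OLD=10293917/65536 → NEW=255, ERR=-6417763/65536
(1,3): OLD=124938459/1048576 → NEW=0, ERR=124938459/1048576
(2,0): OLD=2394771/32768 → NEW=0, ERR=2394771/32768
(2,1): OLD=147995777/1048576 → NEW=255, ERR=-119391103/1048576
(2,2): OLD=162328741/2097152 → NEW=0, ERR=162328741/2097152
Target (2,2): original=128, with diffused error = 162328741/2097152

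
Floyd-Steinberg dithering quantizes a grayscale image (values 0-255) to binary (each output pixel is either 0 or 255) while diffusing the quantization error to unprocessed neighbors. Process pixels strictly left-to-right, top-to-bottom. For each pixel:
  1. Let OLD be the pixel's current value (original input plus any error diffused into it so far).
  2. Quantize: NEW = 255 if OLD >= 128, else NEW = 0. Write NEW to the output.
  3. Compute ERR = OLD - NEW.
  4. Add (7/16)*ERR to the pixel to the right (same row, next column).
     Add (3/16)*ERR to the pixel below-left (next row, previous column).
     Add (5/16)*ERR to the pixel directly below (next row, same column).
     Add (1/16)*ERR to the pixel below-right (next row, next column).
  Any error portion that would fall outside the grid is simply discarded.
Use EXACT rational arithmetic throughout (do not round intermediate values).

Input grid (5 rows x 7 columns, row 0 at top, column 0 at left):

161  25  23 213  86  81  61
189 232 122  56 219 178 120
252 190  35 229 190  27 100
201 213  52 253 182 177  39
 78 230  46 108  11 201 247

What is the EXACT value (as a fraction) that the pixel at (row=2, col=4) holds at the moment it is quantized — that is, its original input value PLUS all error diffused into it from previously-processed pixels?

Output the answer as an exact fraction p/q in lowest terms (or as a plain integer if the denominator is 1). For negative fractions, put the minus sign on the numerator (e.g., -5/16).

(0,0): OLD=161 → NEW=255, ERR=-94
(0,1): OLD=-129/8 → NEW=0, ERR=-129/8
(0,2): OLD=2041/128 → NEW=0, ERR=2041/128
(0,3): OLD=450511/2048 → NEW=255, ERR=-71729/2048
(0,4): OLD=2315945/32768 → NEW=0, ERR=2315945/32768
(0,5): OLD=58678943/524288 → NEW=0, ERR=58678943/524288
(0,6): OLD=922457689/8388608 → NEW=0, ERR=922457689/8388608
(1,0): OLD=20045/128 → NEW=255, ERR=-12595/128
(1,1): OLD=185371/1024 → NEW=255, ERR=-75749/1024
(1,2): OLD=2852279/32768 → NEW=0, ERR=2852279/32768
(1,3): OLD=12764523/131072 → NEW=0, ERR=12764523/131072
(1,4): OLD=2537461601/8388608 → NEW=255, ERR=398366561/8388608
(1,5): OLD=17366945969/67108864 → NEW=255, ERR=254185649/67108864
(1,6): OLD=175037530687/1073741824 → NEW=255, ERR=-98766634433/1073741824
(2,0): OLD=3397721/16384 → NEW=255, ERR=-780199/16384
(2,1): OLD=81904611/524288 → NEW=255, ERR=-51788829/524288
(2,2): OLD=273652585/8388608 → NEW=0, ERR=273652585/8388608
(2,3): OLD=19330679137/67108864 → NEW=255, ERR=2217918817/67108864
(2,4): OLD=121384516721/536870912 → NEW=255, ERR=-15517565839/536870912
Target (2,4): original=190, with diffused error = 121384516721/536870912

Answer: 121384516721/536870912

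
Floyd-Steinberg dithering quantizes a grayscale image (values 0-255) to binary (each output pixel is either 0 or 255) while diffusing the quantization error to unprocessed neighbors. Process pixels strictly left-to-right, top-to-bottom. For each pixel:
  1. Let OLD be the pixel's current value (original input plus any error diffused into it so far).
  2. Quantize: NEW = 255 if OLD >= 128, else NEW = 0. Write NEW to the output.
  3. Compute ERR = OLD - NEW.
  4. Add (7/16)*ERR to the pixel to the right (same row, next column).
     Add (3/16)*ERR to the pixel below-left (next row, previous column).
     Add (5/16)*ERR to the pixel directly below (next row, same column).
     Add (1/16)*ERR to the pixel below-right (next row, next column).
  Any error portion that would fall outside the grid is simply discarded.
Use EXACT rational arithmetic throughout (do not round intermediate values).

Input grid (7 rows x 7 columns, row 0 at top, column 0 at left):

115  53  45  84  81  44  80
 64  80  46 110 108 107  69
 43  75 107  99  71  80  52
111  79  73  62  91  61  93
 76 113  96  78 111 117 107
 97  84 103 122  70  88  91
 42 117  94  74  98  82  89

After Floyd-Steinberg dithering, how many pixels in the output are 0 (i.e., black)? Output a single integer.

(0,0): OLD=115 → NEW=0, ERR=115
(0,1): OLD=1653/16 → NEW=0, ERR=1653/16
(0,2): OLD=23091/256 → NEW=0, ERR=23091/256
(0,3): OLD=505701/4096 → NEW=0, ERR=505701/4096
(0,4): OLD=8848323/65536 → NEW=255, ERR=-7863357/65536
(0,5): OLD=-8906155/1048576 → NEW=0, ERR=-8906155/1048576
(0,6): OLD=1279834195/16777216 → NEW=0, ERR=1279834195/16777216
(1,0): OLD=30543/256 → NEW=0, ERR=30543/256
(1,1): OLD=386217/2048 → NEW=255, ERR=-136023/2048
(1,2): OLD=4897885/65536 → NEW=0, ERR=4897885/65536
(1,3): OLD=43101465/262144 → NEW=255, ERR=-23745255/262144
(1,4): OLD=620744619/16777216 → NEW=0, ERR=620744619/16777216
(1,5): OLD=17090898459/134217728 → NEW=0, ERR=17090898459/134217728
(1,6): OLD=317866040885/2147483648 → NEW=255, ERR=-229742289355/2147483648
(2,0): OLD=2222675/32768 → NEW=0, ERR=2222675/32768
(2,1): OLD=110509633/1048576 → NEW=0, ERR=110509633/1048576
(2,2): OLD=2605973507/16777216 → NEW=255, ERR=-1672216573/16777216
(2,3): OLD=5193602475/134217728 → NEW=0, ERR=5193602475/134217728
(2,4): OLD=126385732955/1073741824 → NEW=0, ERR=126385732955/1073741824
(2,5): OLD=5275679650697/34359738368 → NEW=255, ERR=-3486053633143/34359738368
(2,6): OLD=-9819186252721/549755813888 → NEW=0, ERR=-9819186252721/549755813888
(3,0): OLD=2549427875/16777216 → NEW=255, ERR=-1728762205/16777216
(3,1): OLD=7033598055/134217728 → NEW=0, ERR=7033598055/134217728
(3,2): OLD=84419435109/1073741824 → NEW=0, ERR=84419435109/1073741824
(3,3): OLD=533991843091/4294967296 → NEW=0, ERR=533991843091/4294967296
(3,4): OLD=91024440883875/549755813888 → NEW=255, ERR=-49163291657565/549755813888
(3,5): OLD=-25606860692455/4398046511104 → NEW=0, ERR=-25606860692455/4398046511104
(3,6): OLD=5526062868524423/70368744177664 → NEW=0, ERR=5526062868524423/70368744177664
(4,0): OLD=115159063213/2147483648 → NEW=0, ERR=115159063213/2147483648
(4,1): OLD=5536686770889/34359738368 → NEW=255, ERR=-3225046512951/34359738368
(4,2): OLD=58324747496295/549755813888 → NEW=0, ERR=58324747496295/549755813888
(4,3): OLD=665928071793821/4398046511104 → NEW=255, ERR=-455573788537699/4398046511104
(4,4): OLD=1562684741451015/35184372088832 → NEW=0, ERR=1562684741451015/35184372088832
(4,5): OLD=161844613898909767/1125899906842624 → NEW=255, ERR=-125259862345959353/1125899906842624
(4,6): OLD=1486251277237542177/18014398509481984 → NEW=0, ERR=1486251277237542177/18014398509481984
(5,0): OLD=52863899465323/549755813888 → NEW=0, ERR=52863899465323/549755813888
(5,1): OLD=527685175879033/4398046511104 → NEW=0, ERR=527685175879033/4398046511104
(5,2): OLD=5747619731016799/35184372088832 → NEW=255, ERR=-3224395151635361/35184372088832
(5,3): OLD=18153507389280251/281474976710656 → NEW=0, ERR=18153507389280251/281474976710656
(5,4): OLD=1526929184292219305/18014398509481984 → NEW=0, ERR=1526929184292219305/18014398509481984
(5,5): OLD=15645418411527483289/144115188075855872 → NEW=0, ERR=15645418411527483289/144115188075855872
(5,6): OLD=362766431428357422551/2305843009213693952 → NEW=255, ERR=-225223535921134535209/2305843009213693952
(6,0): OLD=6653098761711907/70368744177664 → NEW=0, ERR=6653098761711907/70368744177664
(6,1): OLD=207937002724642175/1125899906842624 → NEW=255, ERR=-79167473520226945/1125899906842624
(6,2): OLD=976207414684455581/18014398509481984 → NEW=0, ERR=976207414684455581/18014398509481984
(6,3): OLD=18450759668913445763/144115188075855872 → NEW=255, ERR=-18298613290429801597/144115188075855872
(6,4): OLD=26898792532439513337/288230376151711744 → NEW=0, ERR=26898792532439513337/288230376151711744
(6,5): OLD=5303008210653178340429/36893488147419103232 → NEW=255, ERR=-4104831266938692983731/36893488147419103232
(6,6): OLD=9789852493014225021515/590295810358705651712 → NEW=0, ERR=9789852493014225021515/590295810358705651712
Output grid:
  Row 0: ....#..  (6 black, running=6)
  Row 1: .#.#..#  (4 black, running=10)
  Row 2: ..#..#.  (5 black, running=15)
  Row 3: #...#..  (5 black, running=20)
  Row 4: .#.#.#.  (4 black, running=24)
  Row 5: ..#...#  (5 black, running=29)
  Row 6: .#.#.#.  (4 black, running=33)

Answer: 33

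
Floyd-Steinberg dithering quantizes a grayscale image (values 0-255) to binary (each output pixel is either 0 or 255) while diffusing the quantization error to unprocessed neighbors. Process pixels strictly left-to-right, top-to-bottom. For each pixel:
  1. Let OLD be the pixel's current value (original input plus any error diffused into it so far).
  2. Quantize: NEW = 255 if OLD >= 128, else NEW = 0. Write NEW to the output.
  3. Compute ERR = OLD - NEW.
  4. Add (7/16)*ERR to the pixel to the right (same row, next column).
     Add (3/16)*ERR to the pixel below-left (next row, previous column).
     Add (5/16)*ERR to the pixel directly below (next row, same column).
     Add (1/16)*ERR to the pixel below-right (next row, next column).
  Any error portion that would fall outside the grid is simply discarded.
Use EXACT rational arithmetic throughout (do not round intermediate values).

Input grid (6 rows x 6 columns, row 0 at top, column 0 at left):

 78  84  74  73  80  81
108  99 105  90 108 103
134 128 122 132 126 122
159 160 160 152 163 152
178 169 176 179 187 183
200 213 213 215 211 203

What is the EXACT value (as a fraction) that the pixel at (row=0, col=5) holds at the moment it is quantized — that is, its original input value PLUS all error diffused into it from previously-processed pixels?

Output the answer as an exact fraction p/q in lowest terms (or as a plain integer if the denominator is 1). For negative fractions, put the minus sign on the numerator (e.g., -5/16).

Answer: 15170065/524288

Derivation:
(0,0): OLD=78 → NEW=0, ERR=78
(0,1): OLD=945/8 → NEW=0, ERR=945/8
(0,2): OLD=16087/128 → NEW=0, ERR=16087/128
(0,3): OLD=262113/2048 → NEW=0, ERR=262113/2048
(0,4): OLD=4456231/32768 → NEW=255, ERR=-3899609/32768
(0,5): OLD=15170065/524288 → NEW=0, ERR=15170065/524288
Target (0,5): original=81, with diffused error = 15170065/524288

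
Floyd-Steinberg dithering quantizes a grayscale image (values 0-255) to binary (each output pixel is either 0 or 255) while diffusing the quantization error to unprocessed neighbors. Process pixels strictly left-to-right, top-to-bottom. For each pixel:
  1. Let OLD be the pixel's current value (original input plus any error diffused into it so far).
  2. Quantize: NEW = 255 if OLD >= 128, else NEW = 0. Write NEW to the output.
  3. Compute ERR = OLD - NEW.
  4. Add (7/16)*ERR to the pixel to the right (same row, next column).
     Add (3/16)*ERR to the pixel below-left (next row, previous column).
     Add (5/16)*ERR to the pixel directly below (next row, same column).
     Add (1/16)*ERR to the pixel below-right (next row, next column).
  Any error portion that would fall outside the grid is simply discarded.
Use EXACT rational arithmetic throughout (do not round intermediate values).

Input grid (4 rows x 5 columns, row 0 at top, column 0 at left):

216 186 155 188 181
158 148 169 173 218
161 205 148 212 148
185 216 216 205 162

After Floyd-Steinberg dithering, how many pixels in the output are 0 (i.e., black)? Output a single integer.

Answer: 4

Derivation:
(0,0): OLD=216 → NEW=255, ERR=-39
(0,1): OLD=2703/16 → NEW=255, ERR=-1377/16
(0,2): OLD=30041/256 → NEW=0, ERR=30041/256
(0,3): OLD=980335/4096 → NEW=255, ERR=-64145/4096
(0,4): OLD=11413001/65536 → NEW=255, ERR=-5298679/65536
(1,0): OLD=33197/256 → NEW=255, ERR=-32083/256
(1,1): OLD=175803/2048 → NEW=0, ERR=175803/2048
(1,2): OLD=15395159/65536 → NEW=255, ERR=-1316521/65536
(1,3): OLD=39712715/262144 → NEW=255, ERR=-27134005/262144
(1,4): OLD=614341377/4194304 → NEW=255, ERR=-455206143/4194304
(2,0): OLD=4519737/32768 → NEW=255, ERR=-3836103/32768
(2,1): OLD=177218307/1048576 → NEW=255, ERR=-90168573/1048576
(2,2): OLD=1510929353/16777216 → NEW=0, ERR=1510929353/16777216
(2,3): OLD=53002437451/268435456 → NEW=255, ERR=-15448603829/268435456
(2,4): OLD=354063746125/4294967296 → NEW=0, ERR=354063746125/4294967296
(3,0): OLD=2219502761/16777216 → NEW=255, ERR=-2058687319/16777216
(3,1): OLD=19463232373/134217728 → NEW=255, ERR=-14762288267/134217728
(3,2): OLD=772486282263/4294967296 → NEW=255, ERR=-322730378217/4294967296
(3,3): OLD=1505185116223/8589934592 → NEW=255, ERR=-685248204737/8589934592
(3,4): OLD=20514655168027/137438953472 → NEW=255, ERR=-14532277967333/137438953472
Output grid:
  Row 0: ##.##  (1 black, running=1)
  Row 1: #.###  (1 black, running=2)
  Row 2: ##.#.  (2 black, running=4)
  Row 3: #####  (0 black, running=4)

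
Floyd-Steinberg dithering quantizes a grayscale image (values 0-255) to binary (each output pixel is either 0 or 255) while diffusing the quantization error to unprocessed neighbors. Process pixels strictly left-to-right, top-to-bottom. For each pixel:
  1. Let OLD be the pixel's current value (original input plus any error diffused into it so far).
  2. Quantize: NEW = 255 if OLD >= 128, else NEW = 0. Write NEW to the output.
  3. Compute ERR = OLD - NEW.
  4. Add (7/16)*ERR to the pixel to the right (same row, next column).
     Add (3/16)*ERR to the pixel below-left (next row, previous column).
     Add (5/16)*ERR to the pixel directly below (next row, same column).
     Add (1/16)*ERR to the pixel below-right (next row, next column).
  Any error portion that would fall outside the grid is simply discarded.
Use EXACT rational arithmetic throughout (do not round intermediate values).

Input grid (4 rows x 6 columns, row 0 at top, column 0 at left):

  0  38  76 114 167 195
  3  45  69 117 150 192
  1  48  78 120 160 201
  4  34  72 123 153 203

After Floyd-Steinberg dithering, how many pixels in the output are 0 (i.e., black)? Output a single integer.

Answer: 14

Derivation:
(0,0): OLD=0 → NEW=0, ERR=0
(0,1): OLD=38 → NEW=0, ERR=38
(0,2): OLD=741/8 → NEW=0, ERR=741/8
(0,3): OLD=19779/128 → NEW=255, ERR=-12861/128
(0,4): OLD=251989/2048 → NEW=0, ERR=251989/2048
(0,5): OLD=8153683/32768 → NEW=255, ERR=-202157/32768
(1,0): OLD=81/8 → NEW=0, ERR=81/8
(1,1): OLD=5035/64 → NEW=0, ERR=5035/64
(1,2): OLD=237363/2048 → NEW=0, ERR=237363/2048
(1,3): OLD=1353045/8192 → NEW=255, ERR=-735915/8192
(1,4): OLD=74297813/524288 → NEW=255, ERR=-59395627/524288
(1,5): OLD=1243179971/8388608 → NEW=255, ERR=-895915069/8388608
(2,0): OLD=19369/1024 → NEW=0, ERR=19369/1024
(2,1): OLD=3382455/32768 → NEW=0, ERR=3382455/32768
(2,2): OLD=77307629/524288 → NEW=255, ERR=-56385811/524288
(2,3): OLD=129508765/4194304 → NEW=0, ERR=129508765/4194304
(2,4): OLD=15094986863/134217728 → NEW=0, ERR=15094986863/134217728
(2,5): OLD=450430635257/2147483648 → NEW=255, ERR=-97177694983/2147483648
(3,0): OLD=15343557/524288 → NEW=0, ERR=15343557/524288
(3,1): OLD=251986733/4194304 → NEW=0, ERR=251986733/4194304
(3,2): OLD=2580896717/33554432 → NEW=0, ERR=2580896717/33554432
(3,3): OLD=387977192153/2147483648 → NEW=255, ERR=-159631138087/2147483648
(3,4): OLD=2560998177733/17179869184 → NEW=255, ERR=-1819868464187/17179869184
(3,5): OLD=41106186379467/274877906944 → NEW=255, ERR=-28987679891253/274877906944
Output grid:
  Row 0: ...#.#  (4 black, running=4)
  Row 1: ...###  (3 black, running=7)
  Row 2: ..#..#  (4 black, running=11)
  Row 3: ...###  (3 black, running=14)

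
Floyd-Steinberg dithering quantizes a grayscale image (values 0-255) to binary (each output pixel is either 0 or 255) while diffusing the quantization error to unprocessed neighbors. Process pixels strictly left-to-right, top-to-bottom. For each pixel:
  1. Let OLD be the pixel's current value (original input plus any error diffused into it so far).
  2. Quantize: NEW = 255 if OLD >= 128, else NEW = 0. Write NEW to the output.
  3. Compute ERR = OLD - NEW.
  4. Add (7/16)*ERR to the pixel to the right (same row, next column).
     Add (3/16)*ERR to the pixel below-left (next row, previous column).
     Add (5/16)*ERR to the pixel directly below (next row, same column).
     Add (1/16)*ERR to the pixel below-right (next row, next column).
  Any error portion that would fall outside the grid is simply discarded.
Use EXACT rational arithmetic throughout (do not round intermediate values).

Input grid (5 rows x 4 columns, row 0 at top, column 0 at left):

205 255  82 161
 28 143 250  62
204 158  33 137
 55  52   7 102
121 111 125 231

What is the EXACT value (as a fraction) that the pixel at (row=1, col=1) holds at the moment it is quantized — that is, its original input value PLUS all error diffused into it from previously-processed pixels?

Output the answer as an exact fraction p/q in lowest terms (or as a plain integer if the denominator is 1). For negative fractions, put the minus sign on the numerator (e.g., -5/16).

Answer: 153845/1024

Derivation:
(0,0): OLD=205 → NEW=255, ERR=-50
(0,1): OLD=1865/8 → NEW=255, ERR=-175/8
(0,2): OLD=9271/128 → NEW=0, ERR=9271/128
(0,3): OLD=394625/2048 → NEW=255, ERR=-127615/2048
(1,0): OLD=1059/128 → NEW=0, ERR=1059/128
(1,1): OLD=153845/1024 → NEW=255, ERR=-107275/1024
Target (1,1): original=143, with diffused error = 153845/1024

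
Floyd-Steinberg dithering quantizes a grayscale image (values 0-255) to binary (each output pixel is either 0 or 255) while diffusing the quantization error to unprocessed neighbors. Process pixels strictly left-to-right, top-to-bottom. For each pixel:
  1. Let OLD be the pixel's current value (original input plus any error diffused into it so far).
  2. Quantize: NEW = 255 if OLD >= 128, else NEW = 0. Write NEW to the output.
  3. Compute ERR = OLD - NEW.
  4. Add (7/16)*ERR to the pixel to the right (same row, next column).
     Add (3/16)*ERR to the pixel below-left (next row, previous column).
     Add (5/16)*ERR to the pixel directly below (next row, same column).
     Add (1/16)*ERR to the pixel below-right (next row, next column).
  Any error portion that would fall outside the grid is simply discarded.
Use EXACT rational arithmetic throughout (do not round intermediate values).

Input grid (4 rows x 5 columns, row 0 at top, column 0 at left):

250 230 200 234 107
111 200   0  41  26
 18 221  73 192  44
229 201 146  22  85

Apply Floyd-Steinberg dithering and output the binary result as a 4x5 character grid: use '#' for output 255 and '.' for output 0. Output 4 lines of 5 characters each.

Answer: ####.
.#...
.#.#.
###..

Derivation:
(0,0): OLD=250 → NEW=255, ERR=-5
(0,1): OLD=3645/16 → NEW=255, ERR=-435/16
(0,2): OLD=48155/256 → NEW=255, ERR=-17125/256
(0,3): OLD=838589/4096 → NEW=255, ERR=-205891/4096
(0,4): OLD=5571115/65536 → NEW=0, ERR=5571115/65536
(1,0): OLD=26711/256 → NEW=0, ERR=26711/256
(1,1): OLD=459361/2048 → NEW=255, ERR=-62879/2048
(1,2): OLD=-2979339/65536 → NEW=0, ERR=-2979339/65536
(1,3): OLD=4498577/262144 → NEW=0, ERR=4498577/262144
(1,4): OLD=238787219/4194304 → NEW=0, ERR=238787219/4194304
(2,0): OLD=1469627/32768 → NEW=0, ERR=1469627/32768
(2,1): OLD=240149433/1048576 → NEW=255, ERR=-27237447/1048576
(2,2): OLD=817516395/16777216 → NEW=0, ERR=817516395/16777216
(2,3): OLD=60804502801/268435456 → NEW=255, ERR=-7646538479/268435456
(2,4): OLD=216471244599/4294967296 → NEW=0, ERR=216471244599/4294967296
(3,0): OLD=3995410443/16777216 → NEW=255, ERR=-282779637/16777216
(3,1): OLD=26501035823/134217728 → NEW=255, ERR=-7724484817/134217728
(3,2): OLD=554411347509/4294967296 → NEW=255, ERR=-540805312971/4294967296
(3,3): OLD=-253354231251/8589934592 → NEW=0, ERR=-253354231251/8589934592
(3,4): OLD=11828854641025/137438953472 → NEW=0, ERR=11828854641025/137438953472
Row 0: ####.
Row 1: .#...
Row 2: .#.#.
Row 3: ###..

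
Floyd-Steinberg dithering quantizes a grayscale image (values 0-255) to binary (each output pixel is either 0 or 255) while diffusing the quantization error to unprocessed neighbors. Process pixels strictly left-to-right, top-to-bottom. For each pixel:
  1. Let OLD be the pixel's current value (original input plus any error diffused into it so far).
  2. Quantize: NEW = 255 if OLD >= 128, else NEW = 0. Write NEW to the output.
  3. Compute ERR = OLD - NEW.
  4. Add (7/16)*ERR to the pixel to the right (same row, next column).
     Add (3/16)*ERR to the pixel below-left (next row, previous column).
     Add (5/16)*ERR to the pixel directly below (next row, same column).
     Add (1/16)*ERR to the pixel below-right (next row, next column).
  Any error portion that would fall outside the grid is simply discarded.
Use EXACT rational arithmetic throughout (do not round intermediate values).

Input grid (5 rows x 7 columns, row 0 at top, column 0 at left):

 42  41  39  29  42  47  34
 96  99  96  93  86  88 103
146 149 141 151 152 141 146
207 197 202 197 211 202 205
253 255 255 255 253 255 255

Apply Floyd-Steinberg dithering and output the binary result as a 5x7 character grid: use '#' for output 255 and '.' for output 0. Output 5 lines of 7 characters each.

Answer: .......
.#.#.#.
#.#.#.#
#######
#######

Derivation:
(0,0): OLD=42 → NEW=0, ERR=42
(0,1): OLD=475/8 → NEW=0, ERR=475/8
(0,2): OLD=8317/128 → NEW=0, ERR=8317/128
(0,3): OLD=117611/2048 → NEW=0, ERR=117611/2048
(0,4): OLD=2199533/32768 → NEW=0, ERR=2199533/32768
(0,5): OLD=40038267/524288 → NEW=0, ERR=40038267/524288
(0,6): OLD=565480541/8388608 → NEW=0, ERR=565480541/8388608
(1,0): OLD=15393/128 → NEW=0, ERR=15393/128
(1,1): OLD=189415/1024 → NEW=255, ERR=-71705/1024
(1,2): OLD=3281651/32768 → NEW=0, ERR=3281651/32768
(1,3): OLD=22466743/131072 → NEW=255, ERR=-10956617/131072
(1,4): OLD=740820869/8388608 → NEW=0, ERR=740820869/8388608
(1,5): OLD=11229744789/67108864 → NEW=255, ERR=-5883015531/67108864
(1,6): OLD=97158418971/1073741824 → NEW=0, ERR=97158418971/1073741824
(2,0): OLD=2792669/16384 → NEW=255, ERR=-1385251/16384
(2,1): OLD=61038159/524288 → NEW=0, ERR=61038159/524288
(2,2): OLD=1704400557/8388608 → NEW=255, ERR=-434694483/8388608
(2,3): OLD=8390231685/67108864 → NEW=0, ERR=8390231685/67108864
(2,4): OLD=114157189653/536870912 → NEW=255, ERR=-22744892907/536870912
(2,5): OLD=2019592139911/17179869184 → NEW=0, ERR=2019592139911/17179869184
(2,6): OLD=60535940934945/274877906944 → NEW=255, ERR=-9557925335775/274877906944
(3,0): OLD=1697916173/8388608 → NEW=255, ERR=-441178867/8388608
(3,1): OLD=13111180553/67108864 → NEW=255, ERR=-4001579767/67108864
(3,2): OLD=102240295083/536870912 → NEW=255, ERR=-34661787477/536870912
(3,3): OLD=422284686013/2147483648 → NEW=255, ERR=-125323644227/2147483648
(3,4): OLD=55548607154445/274877906944 → NEW=255, ERR=-14545259116275/274877906944
(3,5): OLD=453918395723127/2199023255552 → NEW=255, ERR=-106832534442633/2199023255552
(3,6): OLD=6341159317589737/35184372088832 → NEW=255, ERR=-2630855565062423/35184372088832
(4,0): OLD=242004787491/1073741824 → NEW=255, ERR=-31799377629/1073741824
(4,1): OLD=3573702997319/17179869184 → NEW=255, ERR=-807163644601/17179869184
(4,2): OLD=54865662880393/274877906944 → NEW=255, ERR=-15228203390327/274877906944
(4,3): OLD=436657345878451/2199023255552 → NEW=255, ERR=-124093584287309/2199023255552
(4,4): OLD=3501175834397993/17592186044416 → NEW=255, ERR=-984831606928087/17592186044416
(4,5): OLD=111463633007960233/562949953421312 → NEW=255, ERR=-32088605114474327/562949953421312
(4,6): OLD=1834398000135324783/9007199254740992 → NEW=255, ERR=-462437809823628177/9007199254740992
Row 0: .......
Row 1: .#.#.#.
Row 2: #.#.#.#
Row 3: #######
Row 4: #######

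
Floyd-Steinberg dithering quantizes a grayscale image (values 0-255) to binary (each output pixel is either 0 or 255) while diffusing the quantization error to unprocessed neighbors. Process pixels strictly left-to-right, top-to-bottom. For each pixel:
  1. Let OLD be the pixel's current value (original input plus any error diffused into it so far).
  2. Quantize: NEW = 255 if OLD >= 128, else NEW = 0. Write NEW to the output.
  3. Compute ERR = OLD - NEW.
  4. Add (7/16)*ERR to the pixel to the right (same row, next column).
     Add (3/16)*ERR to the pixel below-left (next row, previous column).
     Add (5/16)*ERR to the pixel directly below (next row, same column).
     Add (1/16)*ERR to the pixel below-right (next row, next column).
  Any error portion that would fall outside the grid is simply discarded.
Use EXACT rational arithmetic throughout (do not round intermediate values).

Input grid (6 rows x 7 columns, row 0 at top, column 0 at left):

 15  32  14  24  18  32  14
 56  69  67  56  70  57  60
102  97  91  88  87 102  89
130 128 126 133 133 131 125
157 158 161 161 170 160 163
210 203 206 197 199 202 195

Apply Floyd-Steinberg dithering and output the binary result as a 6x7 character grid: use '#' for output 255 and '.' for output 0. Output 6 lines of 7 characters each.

Answer: .......
..#...#
#..#.#.
.#.#.#.
###.###
#.###.#

Derivation:
(0,0): OLD=15 → NEW=0, ERR=15
(0,1): OLD=617/16 → NEW=0, ERR=617/16
(0,2): OLD=7903/256 → NEW=0, ERR=7903/256
(0,3): OLD=153625/4096 → NEW=0, ERR=153625/4096
(0,4): OLD=2255023/65536 → NEW=0, ERR=2255023/65536
(0,5): OLD=49339593/1048576 → NEW=0, ERR=49339593/1048576
(0,6): OLD=580258175/16777216 → NEW=0, ERR=580258175/16777216
(1,0): OLD=17387/256 → NEW=0, ERR=17387/256
(1,1): OLD=240621/2048 → NEW=0, ERR=240621/2048
(1,2): OLD=9010673/65536 → NEW=255, ERR=-7701007/65536
(1,3): OLD=6472861/262144 → NEW=0, ERR=6472861/262144
(1,4): OLD=1723393847/16777216 → NEW=0, ERR=1723393847/16777216
(1,5): OLD=16814902887/134217728 → NEW=0, ERR=16814902887/134217728
(1,6): OLD=276079133993/2147483648 → NEW=255, ERR=-271529196247/2147483648
(2,0): OLD=4759679/32768 → NEW=255, ERR=-3596161/32768
(2,1): OLD=71213029/1048576 → NEW=0, ERR=71213029/1048576
(2,2): OLD=1610009583/16777216 → NEW=0, ERR=1610009583/16777216
(2,3): OLD=20081213239/134217728 → NEW=255, ERR=-14144307401/134217728
(2,4): OLD=105257746471/1073741824 → NEW=0, ERR=105257746471/1073741824
(2,5): OLD=5729500818765/34359738368 → NEW=255, ERR=-3032232465075/34359738368
(2,6): OLD=10284919619819/549755813888 → NEW=0, ERR=10284919619819/549755813888
(3,0): OLD=1819291407/16777216 → NEW=0, ERR=1819291407/16777216
(3,1): OLD=27890307427/134217728 → NEW=255, ERR=-6335213213/134217728
(3,2): OLD=128659587993/1073741824 → NEW=0, ERR=128659587993/1073741824
(3,3): OLD=759645318527/4294967296 → NEW=255, ERR=-335571341953/4294967296
(3,4): OLD=58449127443215/549755813888 → NEW=0, ERR=58449127443215/549755813888
(3,5): OLD=701800102929181/4398046511104 → NEW=255, ERR=-419701757402339/4398046511104
(3,6): OLD=5881451749654787/70368744177664 → NEW=0, ERR=5881451749654787/70368744177664
(4,0): OLD=390920949377/2147483648 → NEW=255, ERR=-156687380863/2147483648
(4,1): OLD=4830036767117/34359738368 → NEW=255, ERR=-3931696516723/34359738368
(4,2): OLD=71898817708387/549755813888 → NEW=255, ERR=-68288914833053/549755813888
(4,3): OLD=482302002638129/4398046511104 → NEW=0, ERR=482302002638129/4398046511104
(4,4): OLD=8037017650015747/35184372088832 → NEW=255, ERR=-934997232636413/35184372088832
(4,5): OLD=158603726807418819/1125899906842624 → NEW=255, ERR=-128500749437450301/1125899906842624
(4,6): OLD=2399914201060795461/18014398509481984 → NEW=255, ERR=-2193757418857110459/18014398509481984
(5,0): OLD=91118640897271/549755813888 → NEW=255, ERR=-49069091644169/549755813888
(5,1): OLD=441304403330557/4398046511104 → NEW=0, ERR=441304403330557/4398046511104
(5,2): OLD=7898592192182203/35184372088832 → NEW=255, ERR=-1073422690469957/35184372088832
(5,3): OLD=57751889924504647/281474976710656 → NEW=255, ERR=-14024229136712633/281474976710656
(5,4): OLD=2780554394700145133/18014398509481984 → NEW=255, ERR=-1813117225217760787/18014398509481984
(5,5): OLD=14095332305722123933/144115188075855872 → NEW=0, ERR=14095332305722123933/144115188075855872
(5,6): OLD=444108320254447131283/2305843009213693952 → NEW=255, ERR=-143881647095044826477/2305843009213693952
Row 0: .......
Row 1: ..#...#
Row 2: #..#.#.
Row 3: .#.#.#.
Row 4: ###.###
Row 5: #.###.#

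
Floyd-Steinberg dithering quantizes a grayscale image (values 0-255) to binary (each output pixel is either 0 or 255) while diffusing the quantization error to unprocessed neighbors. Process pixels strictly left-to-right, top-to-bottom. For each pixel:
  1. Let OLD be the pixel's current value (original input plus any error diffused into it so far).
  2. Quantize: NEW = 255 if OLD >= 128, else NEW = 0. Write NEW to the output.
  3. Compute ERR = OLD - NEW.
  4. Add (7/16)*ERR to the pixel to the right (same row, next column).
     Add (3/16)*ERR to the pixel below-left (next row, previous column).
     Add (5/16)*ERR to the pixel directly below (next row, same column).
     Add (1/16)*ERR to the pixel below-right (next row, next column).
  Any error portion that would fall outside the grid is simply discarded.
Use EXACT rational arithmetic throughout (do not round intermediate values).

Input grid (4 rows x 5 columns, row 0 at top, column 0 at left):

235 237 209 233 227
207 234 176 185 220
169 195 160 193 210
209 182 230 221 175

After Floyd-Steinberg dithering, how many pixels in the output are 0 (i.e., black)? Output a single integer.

Answer: 3

Derivation:
(0,0): OLD=235 → NEW=255, ERR=-20
(0,1): OLD=913/4 → NEW=255, ERR=-107/4
(0,2): OLD=12627/64 → NEW=255, ERR=-3693/64
(0,3): OLD=212741/1024 → NEW=255, ERR=-48379/1024
(0,4): OLD=3380515/16384 → NEW=255, ERR=-797405/16384
(1,0): OLD=12527/64 → NEW=255, ERR=-3793/64
(1,1): OLD=96073/512 → NEW=255, ERR=-34487/512
(1,2): OLD=1932797/16384 → NEW=0, ERR=1932797/16384
(1,3): OLD=13704569/65536 → NEW=255, ERR=-3007111/65536
(1,4): OLD=190592587/1048576 → NEW=255, ERR=-76794293/1048576
(2,0): OLD=1129267/8192 → NEW=255, ERR=-959693/8192
(2,1): OLD=36991841/262144 → NEW=255, ERR=-29854879/262144
(2,2): OLD=562985571/4194304 → NEW=255, ERR=-506561949/4194304
(2,3): OLD=8017066105/67108864 → NEW=0, ERR=8017066105/67108864
(2,4): OLD=253951790351/1073741824 → NEW=255, ERR=-19852374769/1073741824
(3,0): OLD=633494019/4194304 → NEW=255, ERR=-436053501/4194304
(3,1): OLD=2380999879/33554432 → NEW=0, ERR=2380999879/33554432
(3,2): OLD=256178011197/1073741824 → NEW=255, ERR=-17626153923/1073741824
(3,3): OLD=515687039669/2147483648 → NEW=255, ERR=-31921290571/2147483648
(3,4): OLD=5847527548073/34359738368 → NEW=255, ERR=-2914205735767/34359738368
Output grid:
  Row 0: #####  (0 black, running=0)
  Row 1: ##.##  (1 black, running=1)
  Row 2: ###.#  (1 black, running=2)
  Row 3: #.###  (1 black, running=3)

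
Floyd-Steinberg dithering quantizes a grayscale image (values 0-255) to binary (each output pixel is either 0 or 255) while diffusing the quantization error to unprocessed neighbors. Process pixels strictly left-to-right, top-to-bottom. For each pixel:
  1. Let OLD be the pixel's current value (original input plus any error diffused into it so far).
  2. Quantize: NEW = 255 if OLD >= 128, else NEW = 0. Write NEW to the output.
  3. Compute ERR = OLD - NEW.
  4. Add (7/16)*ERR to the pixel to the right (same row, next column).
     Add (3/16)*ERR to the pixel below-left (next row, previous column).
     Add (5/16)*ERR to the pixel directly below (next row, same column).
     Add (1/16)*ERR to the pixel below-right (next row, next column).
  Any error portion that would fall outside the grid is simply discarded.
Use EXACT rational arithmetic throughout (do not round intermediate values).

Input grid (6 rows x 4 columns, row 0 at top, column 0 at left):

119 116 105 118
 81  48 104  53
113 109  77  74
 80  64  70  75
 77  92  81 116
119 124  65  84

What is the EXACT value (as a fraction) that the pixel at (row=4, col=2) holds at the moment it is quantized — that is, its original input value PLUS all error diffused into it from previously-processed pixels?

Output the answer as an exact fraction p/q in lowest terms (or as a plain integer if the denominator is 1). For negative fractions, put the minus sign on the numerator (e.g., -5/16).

Answer: 43164135567217/1099511627776

Derivation:
(0,0): OLD=119 → NEW=0, ERR=119
(0,1): OLD=2689/16 → NEW=255, ERR=-1391/16
(0,2): OLD=17143/256 → NEW=0, ERR=17143/256
(0,3): OLD=603329/4096 → NEW=255, ERR=-441151/4096
(1,0): OLD=26083/256 → NEW=0, ERR=26083/256
(1,1): OLD=174901/2048 → NEW=0, ERR=174901/2048
(1,2): OLD=8956249/65536 → NEW=255, ERR=-7755431/65536
(1,3): OLD=-29616961/1048576 → NEW=0, ERR=-29616961/1048576
(2,0): OLD=5270807/32768 → NEW=255, ERR=-3085033/32768
(2,1): OLD=82499437/1048576 → NEW=0, ERR=82499437/1048576
(2,2): OLD=156200705/2097152 → NEW=0, ERR=156200705/2097152
(2,3): OLD=3032089501/33554432 → NEW=0, ERR=3032089501/33554432
(3,0): OLD=1096070311/16777216 → NEW=0, ERR=1096070311/16777216
(3,1): OLD=33621596345/268435456 → NEW=0, ERR=33621596345/268435456
(3,2): OLD=729857340231/4294967296 → NEW=255, ERR=-365359320249/4294967296
(3,3): OLD=4856881837937/68719476736 → NEW=0, ERR=4856881837937/68719476736
(4,0): OLD=519262895707/4294967296 → NEW=0, ERR=519262895707/4294967296
(4,1): OLD=5915637938065/34359738368 → NEW=255, ERR=-2846095345775/34359738368
(4,2): OLD=43164135567217/1099511627776 → NEW=0, ERR=43164135567217/1099511627776
Target (4,2): original=81, with diffused error = 43164135567217/1099511627776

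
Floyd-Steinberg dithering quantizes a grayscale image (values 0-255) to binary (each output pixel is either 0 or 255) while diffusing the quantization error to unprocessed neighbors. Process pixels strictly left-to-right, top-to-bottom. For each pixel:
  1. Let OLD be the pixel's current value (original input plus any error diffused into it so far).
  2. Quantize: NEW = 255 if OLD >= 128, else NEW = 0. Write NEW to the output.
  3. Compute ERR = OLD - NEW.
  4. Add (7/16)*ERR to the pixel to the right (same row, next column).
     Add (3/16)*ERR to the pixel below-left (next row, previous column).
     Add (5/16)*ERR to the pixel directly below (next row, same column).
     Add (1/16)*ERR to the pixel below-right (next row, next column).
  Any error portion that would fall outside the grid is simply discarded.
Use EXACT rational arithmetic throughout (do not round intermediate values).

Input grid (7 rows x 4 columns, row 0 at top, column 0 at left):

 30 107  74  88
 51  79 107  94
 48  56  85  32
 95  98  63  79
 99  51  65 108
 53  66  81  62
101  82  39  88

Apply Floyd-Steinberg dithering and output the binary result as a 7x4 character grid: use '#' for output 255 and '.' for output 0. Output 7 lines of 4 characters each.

(0,0): OLD=30 → NEW=0, ERR=30
(0,1): OLD=961/8 → NEW=0, ERR=961/8
(0,2): OLD=16199/128 → NEW=0, ERR=16199/128
(0,3): OLD=293617/2048 → NEW=255, ERR=-228623/2048
(1,0): OLD=10611/128 → NEW=0, ERR=10611/128
(1,1): OLD=182693/1024 → NEW=255, ERR=-78427/1024
(1,2): OLD=3264265/32768 → NEW=0, ERR=3264265/32768
(1,3): OLD=57990031/524288 → NEW=0, ERR=57990031/524288
(2,0): OLD=975591/16384 → NEW=0, ERR=975591/16384
(2,1): OLD=42979293/524288 → NEW=0, ERR=42979293/524288
(2,2): OLD=176105425/1048576 → NEW=255, ERR=-91281455/1048576
(2,3): OLD=582257517/16777216 → NEW=0, ERR=582257517/16777216
(3,0): OLD=1081950199/8388608 → NEW=255, ERR=-1057144841/8388608
(3,1): OLD=7500414569/134217728 → NEW=0, ERR=7500414569/134217728
(3,2): OLD=154351120023/2147483648 → NEW=0, ERR=154351120023/2147483648
(3,3): OLD=3980577562273/34359738368 → NEW=0, ERR=3980577562273/34359738368
(4,0): OLD=150530537579/2147483648 → NEW=0, ERR=150530537579/2147483648
(4,1): OLD=1799258933057/17179869184 → NEW=0, ERR=1799258933057/17179869184
(4,2): OLD=87133681383841/549755813888 → NEW=255, ERR=-53054051157599/549755813888
(4,3): OLD=936559780002999/8796093022208 → NEW=0, ERR=936559780002999/8796093022208
(5,0): OLD=25987527370363/274877906944 → NEW=0, ERR=25987527370363/274877906944
(5,1): OLD=1111622616087357/8796093022208 → NEW=0, ERR=1111622616087357/8796093022208
(5,2): OLD=583364709078729/4398046511104 → NEW=255, ERR=-538137151252791/4398046511104
(5,3): OLD=5025738241984673/140737488355328 → NEW=0, ERR=5025738241984673/140737488355328
(6,0): OLD=21707358551408279/140737488355328 → NEW=255, ERR=-14180700979200361/140737488355328
(6,1): OLD=135956934648134289/2251799813685248 → NEW=0, ERR=135956934648134289/2251799813685248
(6,2): OLD=1505001344403017511/36028797018963968 → NEW=0, ERR=1505001344403017511/36028797018963968
(6,3): OLD=63288081020199907089/576460752303423488 → NEW=0, ERR=63288081020199907089/576460752303423488
Row 0: ...#
Row 1: .#..
Row 2: ..#.
Row 3: #...
Row 4: ..#.
Row 5: ..#.
Row 6: #...

Answer: ...#
.#..
..#.
#...
..#.
..#.
#...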